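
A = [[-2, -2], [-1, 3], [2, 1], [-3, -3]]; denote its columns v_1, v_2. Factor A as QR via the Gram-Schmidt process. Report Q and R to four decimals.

Q = [[-0.4714, -0.1721], [-0.2357, 0.9467], [0.4714, -0.0861], [-0.7071, -0.2582]], R = [[4.2426, 2.8284], [0.0000, 3.8730]]

v_1 = (-2, -1, 2, -3); ‖v_1‖ = 4.2426, so e_1 = (-0.4714, -0.2357, 0.4714, -0.7071).
e_1·v_2 = (-0.4714)·(-2) + (-0.2357)·3 + 0.4714·1 + (-0.7071)·(-3) = 2.8284.
u_2 = v_2 − 2.8284·e_1 = (-0.6667, 3.6667, -0.3333, -1.0000).
‖u_2‖ = 3.8730, so e_2 = (-0.1721, 0.9467, -0.0861, -0.2582).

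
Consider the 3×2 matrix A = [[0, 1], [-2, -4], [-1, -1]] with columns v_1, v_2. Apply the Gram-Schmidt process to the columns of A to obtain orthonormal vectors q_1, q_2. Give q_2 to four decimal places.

v_1 = (0, -2, -1); ‖v_1‖ = 2.2361, so q_1 = (0.0000, -0.8944, -0.4472).
q_1·v_2 = 0.0000·1 + (-0.8944)·(-4) + (-0.4472)·(-1) = 4.0249.
u_2 = v_2 − 4.0249·q_1 = (1.0000, -0.4000, 0.8000).
‖u_2‖ = 1.3416, so q_2 = (0.7454, -0.2981, 0.5963).

q_2 = (0.7454, -0.2981, 0.5963)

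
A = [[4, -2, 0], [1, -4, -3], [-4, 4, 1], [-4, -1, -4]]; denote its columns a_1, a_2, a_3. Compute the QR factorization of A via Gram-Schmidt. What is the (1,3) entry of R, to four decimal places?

a_1 = (4, 1, -4, -4); ‖a_1‖ = 7.0000, so e_1 = (0.5714, 0.1429, -0.5714, -0.5714).
r_{13} = e_1·a_3 = 1.2857.

r_{13} = 1.2857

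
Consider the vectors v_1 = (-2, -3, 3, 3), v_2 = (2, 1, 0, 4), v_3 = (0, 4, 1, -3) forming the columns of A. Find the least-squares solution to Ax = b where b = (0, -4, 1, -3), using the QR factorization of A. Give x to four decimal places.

v_1 = (-2, -3, 3, 3); ‖v_1‖ = 5.5678, so q_1 = (-0.3592, -0.5388, 0.5388, 0.5388).
q_1·v_2 = (-0.3592)·2 + (-0.5388)·1 + 0.5388·0 + 0.5388·4 = 0.8980.
u_2 = v_2 − 0.8980·q_1 = (2.3226, 1.4839, -0.4839, 3.5161).
‖u_2‖ = 4.4937, so q_2 = (0.5168, 0.3302, -0.1077, 0.7825).
q_1·v_3 = (-0.3592)·0 + (-0.5388)·4 + 0.5388·1 + 0.5388·(-3) = -3.2329; q_2·v_3 = 0.5168·0 + 0.3302·4 + (-0.1077)·1 + 0.7825·(-3) = -1.1342.
u_3 = v_3 + 3.2329·q_1 + 1.1342·q_2 = (-0.5751, 2.6326, 2.6198, -0.3706).
‖u_3‖ = 3.7765, so q_3 = (-0.1523, 0.6971, 0.6937, -0.0981).
Qᵀb = (1.0776, -3.7759, -1.8003).
Back-substitute: x_3 = -1.8003/3.7765 = -0.4767.
x_2 = (-3.7759 + 1.1342·(-0.4767))/4.4937 = -0.9606.
x_1 = (1.0776 − 0.8980·(-0.9606) + 3.2329·(-0.4767))/5.5678 = 0.0717.

x = (0.0717, -0.9606, -0.4767)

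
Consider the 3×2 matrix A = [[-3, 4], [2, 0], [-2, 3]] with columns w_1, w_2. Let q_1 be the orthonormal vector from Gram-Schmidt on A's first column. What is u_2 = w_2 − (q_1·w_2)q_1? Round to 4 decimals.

u_2 = (0.8235, 2.1176, 0.8824)

w_1 = (-3, 2, -2); ‖w_1‖ = 4.1231, so q_1 = (-0.7276, 0.4851, -0.4851).
q_1·w_2 = (-0.7276)·4 + 0.4851·0 + (-0.4851)·3 = -4.3656.
u_2 = w_2 + 4.3656·q_1 = (0.8235, 2.1176, 0.8824).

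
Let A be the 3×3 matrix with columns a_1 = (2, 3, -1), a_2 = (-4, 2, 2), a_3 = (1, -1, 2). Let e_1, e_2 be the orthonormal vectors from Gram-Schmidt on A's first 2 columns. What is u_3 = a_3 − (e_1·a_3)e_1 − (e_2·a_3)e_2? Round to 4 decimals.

a_1 = (2, 3, -1); ‖a_1‖ = 3.7417, so e_1 = (0.5345, 0.8018, -0.2673).
e_1·a_2 = 0.5345·(-4) + 0.8018·2 + (-0.2673)·2 = -1.0690.
u_2 = a_2 + 1.0690·e_1 = (-3.4286, 2.8571, 1.7143).
‖u_2‖ = 4.7809, so e_2 = (-0.7171, 0.5976, 0.3586).
e_1·a_3 = 0.5345·1 + 0.8018·(-1) + (-0.2673)·2 = -0.8018; e_2·a_3 = (-0.7171)·1 + 0.5976·(-1) + 0.3586·2 = -0.5976.
u_3 = a_3 + 0.8018·e_1 + 0.5976·e_2 = (1.0000, 0.0000, 2.0000).

u_3 = (1.0000, 0.0000, 2.0000)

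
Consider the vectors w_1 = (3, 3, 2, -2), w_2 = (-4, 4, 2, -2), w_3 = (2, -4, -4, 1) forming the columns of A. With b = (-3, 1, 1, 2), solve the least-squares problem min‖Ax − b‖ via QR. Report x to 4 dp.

e_1 = w_1/‖w_1‖ = (3, 3, 2, -2)/5.0990 = (0.5883, 0.5883, 0.3922, -0.3922).
r_{12} = e_1·w_2 = 1.5689.
u_2 = w_2 − 1.5689·e_1 = (-4.9231, 3.0769, 1.3846, -1.3846).
‖u_2‖ = 6.1269, so e_2 = (-0.8035, 0.5022, 0.2260, -0.2260).
r_{13} = e_1·w_3 = -3.1379; r_{23} = e_2·w_3 = -4.7458.
u_3 = w_3 + 3.1379·e_1 + 4.7458·e_2 = (0.0328, 0.2295, -1.6967, -1.3033).
‖u_3‖ = 2.1520, so e_3 = (0.0152, 0.1066, -0.7884, -0.6056).
Qᵀb = (-1.5689, 2.6868, -1.9387).
Back-substitute: x_3 = -1.9387/2.1520 = -0.9009.
x_2 = (2.6868 + 4.7458·(-0.9009))/6.1269 = -0.2593.
x_1 = (-1.5689 − 1.5689·(-0.2593) + 3.1379·(-0.9009))/5.0990 = -0.7823.

x = (-0.7823, -0.2593, -0.9009)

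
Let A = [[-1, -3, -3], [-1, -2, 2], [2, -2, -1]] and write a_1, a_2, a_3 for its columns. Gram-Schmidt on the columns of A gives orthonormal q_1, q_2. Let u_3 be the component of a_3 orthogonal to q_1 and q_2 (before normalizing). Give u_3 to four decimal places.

a_1 = (-1, -1, 2); ‖a_1‖ = 2.4495, so q_1 = (-0.4082, -0.4082, 0.8165).
q_1·a_2 = (-0.4082)·(-3) + (-0.4082)·(-2) + 0.8165·(-2) = 0.4082.
u_2 = a_2 − 0.4082·q_1 = (-2.8333, -1.8333, -2.3333).
‖u_2‖ = 4.1028, so q_2 = (-0.6906, -0.4468, -0.5687).
q_1·a_3 = (-0.4082)·(-3) + (-0.4082)·2 + 0.8165·(-1) = -0.4082; q_2·a_3 = (-0.6906)·(-3) + (-0.4468)·2 + (-0.5687)·(-1) = 1.7468.
u_3 = a_3 + 0.4082·q_1 − 1.7468·q_2 = (-1.9604, 2.6139, 0.3267).

u_3 = (-1.9604, 2.6139, 0.3267)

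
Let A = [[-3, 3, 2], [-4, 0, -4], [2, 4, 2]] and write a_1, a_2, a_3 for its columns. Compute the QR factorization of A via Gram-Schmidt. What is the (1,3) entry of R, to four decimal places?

r_{13} = 2.5997

a_1 = (-3, -4, 2); ‖a_1‖ = 5.3852, so q_1 = (-0.5571, -0.7428, 0.3714).
r_{13} = q_1·a_3 = 2.5997.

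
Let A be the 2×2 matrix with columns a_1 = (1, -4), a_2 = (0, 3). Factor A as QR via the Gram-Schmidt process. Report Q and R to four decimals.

a_1 = (1, -4); ‖a_1‖ = 4.1231, so e_1 = (0.2425, -0.9701).
e_1·a_2 = 0.2425·0 + (-0.9701)·3 = -2.9104.
u_2 = a_2 + 2.9104·e_1 = (0.7059, 0.1765).
‖u_2‖ = 0.7276, so e_2 = (0.9701, 0.2425).

Q = [[0.2425, 0.9701], [-0.9701, 0.2425]], R = [[4.1231, -2.9104], [0.0000, 0.7276]]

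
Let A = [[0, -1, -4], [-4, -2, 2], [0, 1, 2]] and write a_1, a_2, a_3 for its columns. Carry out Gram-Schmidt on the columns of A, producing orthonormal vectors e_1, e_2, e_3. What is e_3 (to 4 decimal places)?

e_3 = (-0.7071, 0.0000, -0.7071)

a_1 = (0, -4, 0); ‖a_1‖ = 4.0000, so e_1 = (0.0000, -1.0000, 0.0000).
e_1·a_2 = 0.0000·(-1) + (-1.0000)·(-2) + 0.0000·1 = 2.0000.
u_2 = a_2 − 2.0000·e_1 = (-1.0000, 0.0000, 1.0000).
‖u_2‖ = 1.4142, so e_2 = (-0.7071, 0.0000, 0.7071).
e_1·a_3 = 0.0000·(-4) + (-1.0000)·2 + 0.0000·2 = -2.0000; e_2·a_3 = (-0.7071)·(-4) + 0.0000·2 + 0.7071·2 = 4.2426.
u_3 = a_3 + 2.0000·e_1 − 4.2426·e_2 = (-1.0000, 0.0000, -1.0000).
‖u_3‖ = 1.4142, so e_3 = (-0.7071, 0.0000, -0.7071).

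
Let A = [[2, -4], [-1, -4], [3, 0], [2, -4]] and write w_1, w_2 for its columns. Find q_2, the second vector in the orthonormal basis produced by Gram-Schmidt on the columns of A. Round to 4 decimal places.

w_1 = (2, -1, 3, 2); ‖w_1‖ = 4.2426, so q_1 = (0.4714, -0.2357, 0.7071, 0.4714).
q_1·w_2 = 0.4714·(-4) + (-0.2357)·(-4) + 0.7071·0 + 0.4714·(-4) = -2.8284.
u_2 = w_2 + 2.8284·q_1 = (-2.6667, -4.6667, 2.0000, -2.6667).
‖u_2‖ = 6.3246, so q_2 = (-0.4216, -0.7379, 0.3162, -0.4216).

q_2 = (-0.4216, -0.7379, 0.3162, -0.4216)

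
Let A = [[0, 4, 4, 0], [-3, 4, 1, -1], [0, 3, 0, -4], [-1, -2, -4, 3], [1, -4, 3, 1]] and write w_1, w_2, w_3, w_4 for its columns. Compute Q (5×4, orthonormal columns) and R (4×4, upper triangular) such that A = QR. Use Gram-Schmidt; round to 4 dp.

Q = [[0.0000, 0.6087, 0.3721, 0.6113], [-0.9045, 0.0277, 0.3641, -0.2071], [0.0000, 0.4565, -0.2664, -0.6182], [-0.3015, -0.4980, -0.3706, 0.3746], [0.3015, -0.4150, 0.7216, -0.2467]], R = [[3.3166, -4.2212, 1.2060, 0.3015], [0.0000, 6.5713, 3.2096, -3.7629], [0.0000, 0.0000, 5.4995, 0.3116], [0.0000, 0.0000, 0.0000, 3.5570]]

w_1 = (0, -3, 0, -1, 1); ‖w_1‖ = 3.3166, so q_1 = (0.0000, -0.9045, 0.0000, -0.3015, 0.3015).
q_1·w_2 = 0.0000·4 + (-0.9045)·4 + 0.0000·3 + (-0.3015)·(-2) + 0.3015·(-4) = -4.2212.
u_2 = w_2 + 4.2212·q_1 = (4.0000, 0.1818, 3.0000, -3.2727, -2.7273).
‖u_2‖ = 6.5713, so q_2 = (0.6087, 0.0277, 0.4565, -0.4980, -0.4150).
q_1·w_3 = 0.0000·4 + (-0.9045)·1 + 0.0000·0 + (-0.3015)·(-4) + 0.3015·3 = 1.2060; q_2·w_3 = 0.6087·4 + 0.0277·1 + 0.4565·0 + (-0.4980)·(-4) + (-0.4150)·3 = 3.2096.
u_3 = w_3 − 1.2060·q_1 − 3.2096·q_2 = (2.0463, 2.0021, -1.4653, -2.0379, 3.9684).
‖u_3‖ = 5.4995, so q_3 = (0.3721, 0.3641, -0.2664, -0.3706, 0.7216).
q_1·w_4 = 0.0000·0 + (-0.9045)·(-1) + 0.0000·(-4) + (-0.3015)·3 + 0.3015·1 = 0.3015; q_2·w_4 = 0.6087·0 + 0.0277·(-1) + 0.4565·(-4) + (-0.4980)·3 + (-0.4150)·1 = -3.7629; q_3·w_4 = 0.3721·0 + 0.3641·(-1) + (-0.2664)·(-4) + (-0.3706)·3 + 0.7216·1 = 0.3116.
u_4 = w_4 − 0.3015·q_1 + 3.7629·q_2 − 0.3116·q_3 = (2.1746, -0.7366, -2.1991, 1.3323, -0.8775).
‖u_4‖ = 3.5570, so q_4 = (0.6113, -0.2071, -0.6182, 0.3746, -0.2467).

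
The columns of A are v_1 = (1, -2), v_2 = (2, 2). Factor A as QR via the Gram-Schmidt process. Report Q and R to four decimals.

v_1 = (1, -2); ‖v_1‖ = 2.2361, so q_1 = (0.4472, -0.8944).
q_1·v_2 = 0.4472·2 + (-0.8944)·2 = -0.8944.
u_2 = v_2 + 0.8944·q_1 = (2.4000, 1.2000).
‖u_2‖ = 2.6833, so q_2 = (0.8944, 0.4472).

Q = [[0.4472, 0.8944], [-0.8944, 0.4472]], R = [[2.2361, -0.8944], [0.0000, 2.6833]]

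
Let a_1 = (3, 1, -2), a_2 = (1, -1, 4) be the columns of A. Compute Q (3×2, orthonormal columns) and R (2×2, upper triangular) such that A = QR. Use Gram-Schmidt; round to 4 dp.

a_1 = (3, 1, -2); ‖a_1‖ = 3.7417, so e_1 = (0.8018, 0.2673, -0.5345).
e_1·a_2 = 0.8018·1 + 0.2673·(-1) + (-0.5345)·4 = -1.6036.
u_2 = a_2 + 1.6036·e_1 = (2.2857, -0.5714, 3.1429).
‖u_2‖ = 3.9279, so e_2 = (0.5819, -0.1455, 0.8001).

Q = [[0.8018, 0.5819], [0.2673, -0.1455], [-0.5345, 0.8001]], R = [[3.7417, -1.6036], [0.0000, 3.9279]]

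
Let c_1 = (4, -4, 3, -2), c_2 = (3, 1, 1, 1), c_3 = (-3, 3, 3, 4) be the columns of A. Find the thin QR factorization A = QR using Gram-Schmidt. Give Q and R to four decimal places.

Q = [[0.5963, 0.6888, -0.4076], [-0.5963, 0.5636, -0.0062], [0.4472, 0.1252, 0.8128], [-0.2981, 0.4384, 0.4162]], R = [[6.7082, 1.3416, -3.4286], [0.0000, 3.1937, 1.7534], [0.0000, 0.0000, 5.3075]]

c_1 = (4, -4, 3, -2); ‖c_1‖ = 6.7082, so q_1 = (0.5963, -0.5963, 0.4472, -0.2981).
q_1·c_2 = 0.5963·3 + (-0.5963)·1 + 0.4472·1 + (-0.2981)·1 = 1.3416.
u_2 = c_2 − 1.3416·q_1 = (2.2000, 1.8000, 0.4000, 1.4000).
‖u_2‖ = 3.1937, so q_2 = (0.6888, 0.5636, 0.1252, 0.4384).
q_1·c_3 = 0.5963·(-3) + (-0.5963)·3 + 0.4472·3 + (-0.2981)·4 = -3.4286; q_2·c_3 = 0.6888·(-3) + 0.5636·3 + 0.1252·3 + 0.4384·4 = 1.7534.
u_3 = c_3 + 3.4286·q_1 − 1.7534·q_2 = (-2.1634, -0.0327, 4.3137, 2.2092).
‖u_3‖ = 5.3075, so q_3 = (-0.4076, -0.0062, 0.8128, 0.4162).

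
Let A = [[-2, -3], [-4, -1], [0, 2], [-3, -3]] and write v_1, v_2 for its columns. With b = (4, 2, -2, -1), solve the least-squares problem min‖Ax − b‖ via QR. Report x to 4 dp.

x = (-0.0458, -0.6144)

v_1 = (-2, -4, 0, -3); ‖v_1‖ = 5.3852, so q_1 = (-0.3714, -0.7428, 0.0000, -0.5571).
q_1·v_2 = (-0.3714)·(-3) + (-0.7428)·(-1) + 0.0000·2 + (-0.5571)·(-3) = 3.5282.
u_2 = v_2 − 3.5282·q_1 = (-1.6897, 1.6207, 2.0000, -1.0345).
‖u_2‖ = 3.2483, so q_2 = (-0.5202, 0.4989, 0.6157, -0.3185).
Qᵀb = (-2.4140, -1.9957).
Back-substitute: x_2 = -1.9957/3.2483 = -0.6144.
x_1 = (-2.4140 − 3.5282·(-0.6144))/5.3852 = -0.0458.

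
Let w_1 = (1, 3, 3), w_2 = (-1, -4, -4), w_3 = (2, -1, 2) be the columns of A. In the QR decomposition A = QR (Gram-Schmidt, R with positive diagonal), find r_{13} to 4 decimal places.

r_{13} = 1.1471

q_1 = w_1/‖w_1‖ = (1, 3, 3)/4.3589 = (0.2294, 0.6882, 0.6882).
r_{13} = q_1·w_3 = 1.1471.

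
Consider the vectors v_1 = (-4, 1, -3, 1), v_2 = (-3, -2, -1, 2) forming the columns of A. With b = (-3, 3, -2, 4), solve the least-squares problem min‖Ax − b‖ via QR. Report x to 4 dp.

v_1 = (-4, 1, -3, 1); ‖v_1‖ = 5.1962, so e_1 = (-0.7698, 0.1925, -0.5774, 0.1925).
e_1·v_2 = (-0.7698)·(-3) + 0.1925·(-2) + (-0.5774)·(-1) + 0.1925·2 = 2.8868.
u_2 = v_2 − 2.8868·e_1 = (-0.7778, -2.5556, 0.6667, 1.4444).
‖u_2‖ = 3.1091, so e_2 = (-0.2502, -0.8220, 0.2144, 0.4646).
Qᵀb = (4.8113, -0.2859).
Back-substitute: x_2 = -0.2859/3.1091 = -0.0920.
x_1 = (4.8113 − 2.8868·(-0.0920))/5.1962 = 0.9770.

x = (0.9770, -0.0920)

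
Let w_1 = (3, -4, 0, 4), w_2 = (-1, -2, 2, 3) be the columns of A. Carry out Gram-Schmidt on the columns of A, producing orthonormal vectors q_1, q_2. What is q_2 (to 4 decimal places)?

q_2 = (-0.6781, -0.1032, 0.6044, 0.4054)

w_1 = (3, -4, 0, 4); ‖w_1‖ = 6.4031, so q_1 = (0.4685, -0.6247, 0.0000, 0.6247).
q_1·w_2 = 0.4685·(-1) + (-0.6247)·(-2) + 0.0000·2 + 0.6247·3 = 2.6550.
u_2 = w_2 − 2.6550·q_1 = (-2.2439, -0.3415, 2.0000, 1.3415).
‖u_2‖ = 3.3093, so q_2 = (-0.6781, -0.1032, 0.6044, 0.4054).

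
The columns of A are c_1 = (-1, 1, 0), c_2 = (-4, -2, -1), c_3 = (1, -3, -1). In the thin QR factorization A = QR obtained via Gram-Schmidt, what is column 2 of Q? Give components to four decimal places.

e_2 = (-0.6882, -0.6882, -0.2294)

e_1 = c_1/‖c_1‖ = (-1, 1, 0)/1.4142 = (-0.7071, 0.7071, 0.0000).
r_{12} = e_1·c_2 = 1.4142.
u_2 = c_2 − 1.4142·e_1 = (-3.0000, -3.0000, -1.0000).
‖u_2‖ = 4.3589, so e_2 = (-0.6882, -0.6882, -0.2294).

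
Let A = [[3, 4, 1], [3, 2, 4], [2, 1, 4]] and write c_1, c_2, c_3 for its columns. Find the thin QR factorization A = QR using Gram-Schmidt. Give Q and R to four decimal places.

c_1 = (3, 3, 2); ‖c_1‖ = 4.6904, so q_1 = (0.6396, 0.6396, 0.4264).
q_1·c_2 = 0.6396·4 + 0.6396·2 + 0.4264·1 = 4.2640.
u_2 = c_2 − 4.2640·q_1 = (1.2727, -0.7273, -0.8182).
‖u_2‖ = 1.6787, so q_2 = (0.7581, -0.4332, -0.4874).
q_1·c_3 = 0.6396·1 + 0.6396·4 + 0.4264·4 = 4.9036; q_2·c_3 = 0.7581·1 + (-0.4332)·4 + (-0.4874)·4 = -2.9243.
u_3 = c_3 − 4.9036·q_1 + 2.9243·q_2 = (0.0806, -0.4032, 0.4839).
‖u_3‖ = 0.6350, so q_3 = (0.1270, -0.6350, 0.7620).

Q = [[0.6396, 0.7581, 0.1270], [0.6396, -0.4332, -0.6350], [0.4264, -0.4874, 0.7620]], R = [[4.6904, 4.2640, 4.9036], [0.0000, 1.6787, -2.9243], [0.0000, 0.0000, 0.6350]]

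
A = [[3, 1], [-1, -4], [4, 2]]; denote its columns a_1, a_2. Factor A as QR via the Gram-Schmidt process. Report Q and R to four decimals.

e_1 = a_1/‖a_1‖ = (3, -1, 4)/5.0990 = (0.5883, -0.1961, 0.7845).
r_{12} = e_1·a_2 = 2.9417.
u_2 = a_2 − 2.9417·e_1 = (-0.7308, -3.4231, -0.3077).
‖u_2‖ = 3.5137, so e_2 = (-0.2080, -0.9742, -0.0876).

Q = [[0.5883, -0.2080], [-0.1961, -0.9742], [0.7845, -0.0876]], R = [[5.0990, 2.9417], [0.0000, 3.5137]]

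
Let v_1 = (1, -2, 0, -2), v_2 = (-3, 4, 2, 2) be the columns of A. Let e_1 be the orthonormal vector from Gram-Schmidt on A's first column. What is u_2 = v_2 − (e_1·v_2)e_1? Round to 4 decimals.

u_2 = (-1.3333, 0.6667, 2.0000, -1.3333)

v_1 = (1, -2, 0, -2); ‖v_1‖ = 3.0000, so e_1 = (0.3333, -0.6667, 0.0000, -0.6667).
e_1·v_2 = 0.3333·(-3) + (-0.6667)·4 + 0.0000·2 + (-0.6667)·2 = -5.0000.
u_2 = v_2 + 5.0000·e_1 = (-1.3333, 0.6667, 2.0000, -1.3333).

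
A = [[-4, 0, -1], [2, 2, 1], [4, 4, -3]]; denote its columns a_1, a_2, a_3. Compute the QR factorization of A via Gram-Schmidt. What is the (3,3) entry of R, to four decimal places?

a_1 = (-4, 2, 4); ‖a_1‖ = 6.0000, so q_1 = (-0.6667, 0.3333, 0.6667).
q_1·a_2 = (-0.6667)·0 + 0.3333·2 + 0.6667·4 = 3.3333.
u_2 = a_2 − 3.3333·q_1 = (2.2222, 0.8889, 1.7778).
‖u_2‖ = 2.9814, so q_2 = (0.7454, 0.2981, 0.5963).
q_1·a_3 = (-0.6667)·(-1) + 0.3333·1 + 0.6667·(-3) = -1.0000; q_2·a_3 = 0.7454·(-1) + 0.2981·1 + 0.5963·(-3) = -2.2361.
u_3 = a_3 + 1.0000·q_1 + 2.2361·q_2 = (0.0000, 2.0000, -1.0000).
r_{33} = ‖u_3‖ = 2.2361.

r_{33} = 2.2361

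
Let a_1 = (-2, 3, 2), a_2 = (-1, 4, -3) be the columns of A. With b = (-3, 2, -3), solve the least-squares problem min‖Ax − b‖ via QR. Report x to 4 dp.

a_1 = (-2, 3, 2); ‖a_1‖ = 4.1231, so e_1 = (-0.4851, 0.7276, 0.4851).
e_1·a_2 = (-0.4851)·(-1) + 0.7276·4 + 0.4851·(-3) = 1.9403.
u_2 = a_2 − 1.9403·e_1 = (-0.0588, 2.5882, -3.9412).
‖u_2‖ = 4.7154, so e_2 = (-0.0125, 0.5489, -0.8358).
Qᵀb = (1.4552, 3.6426).
Back-substitute: x_2 = 3.6426/4.7154 = 0.7725.
x_1 = (1.4552 − 1.9403·0.7725)/4.1231 = -0.0106.

x = (-0.0106, 0.7725)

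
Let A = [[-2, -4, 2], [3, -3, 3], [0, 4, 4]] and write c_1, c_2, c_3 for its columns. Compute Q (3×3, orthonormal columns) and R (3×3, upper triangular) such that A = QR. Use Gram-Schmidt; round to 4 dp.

Q = [[-0.5547, -0.6493, 0.5203], [0.8321, -0.4329, 0.3468], [0.0000, 0.6253, 0.7804]], R = [[3.6056, -0.2774, 1.3868], [0.0000, 6.3971, -0.0962], [0.0000, 0.0000, 5.2027]]

q_1 = c_1/‖c_1‖ = (-2, 3, 0)/3.6056 = (-0.5547, 0.8321, 0.0000).
r_{12} = q_1·c_2 = -0.2774.
u_2 = c_2 + 0.2774·q_1 = (-4.1538, -2.7692, 4.0000).
‖u_2‖ = 6.3971, so q_2 = (-0.6493, -0.4329, 0.6253).
r_{13} = q_1·c_3 = 1.3868; r_{23} = q_2·c_3 = -0.0962.
u_3 = c_3 − 1.3868·q_1 + 0.0962·q_2 = (2.7068, 1.8045, 4.0602).
‖u_3‖ = 5.2027, so q_3 = (0.5203, 0.3468, 0.7804).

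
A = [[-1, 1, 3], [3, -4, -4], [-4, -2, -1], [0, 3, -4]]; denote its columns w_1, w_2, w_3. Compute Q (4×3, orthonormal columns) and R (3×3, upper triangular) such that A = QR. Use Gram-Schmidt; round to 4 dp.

Q = [[-0.1961, 0.1499, 0.3992], [0.5883, -0.6352, -0.3211], [-0.7845, -0.5139, -0.3406], [0.0000, 0.5567, -0.7883]], R = [[5.0990, -0.9806, -2.1573], [0.0000, 5.3887, 1.2776], [0.0000, 0.0000, 5.9761]]

w_1 = (-1, 3, -4, 0); ‖w_1‖ = 5.0990, so e_1 = (-0.1961, 0.5883, -0.7845, 0.0000).
e_1·w_2 = (-0.1961)·1 + 0.5883·(-4) + (-0.7845)·(-2) + 0.0000·3 = -0.9806.
u_2 = w_2 + 0.9806·e_1 = (0.8077, -3.4231, -2.7692, 3.0000).
‖u_2‖ = 5.3887, so e_2 = (0.1499, -0.6352, -0.5139, 0.5567).
e_1·w_3 = (-0.1961)·3 + 0.5883·(-4) + (-0.7845)·(-1) + 0.0000·(-4) = -2.1573; e_2·w_3 = 0.1499·3 + (-0.6352)·(-4) + (-0.5139)·(-1) + 0.5567·(-4) = 1.2776.
u_3 = w_3 + 2.1573·e_1 − 1.2776·e_2 = (2.3854, -1.9192, -2.0358, -4.7113).
‖u_3‖ = 5.9761, so e_3 = (0.3992, -0.3211, -0.3406, -0.7883).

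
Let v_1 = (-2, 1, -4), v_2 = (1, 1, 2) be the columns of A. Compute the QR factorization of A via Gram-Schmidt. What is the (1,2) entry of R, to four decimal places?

v_1 = (-2, 1, -4); ‖v_1‖ = 4.5826, so e_1 = (-0.4364, 0.2182, -0.8729).
r_{12} = e_1·v_2 = -1.9640.

r_{12} = -1.9640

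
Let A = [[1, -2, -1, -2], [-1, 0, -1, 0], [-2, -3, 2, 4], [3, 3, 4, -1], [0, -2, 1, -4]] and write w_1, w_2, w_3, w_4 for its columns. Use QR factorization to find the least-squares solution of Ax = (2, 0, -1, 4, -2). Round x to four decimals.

x = (1.8072, -0.2253, -0.1801, 0.5183)

e_1 = w_1/‖w_1‖ = (1, -1, -2, 3, 0)/3.8730 = (0.2582, -0.2582, -0.5164, 0.7746, 0.0000).
r_{12} = e_1·w_2 = 3.3566.
u_2 = w_2 − 3.3566·e_1 = (-2.8667, 0.8667, -1.2667, 0.4000, -2.0000).
‖u_2‖ = 3.8384, so e_2 = (-0.7468, 0.2258, -0.3300, 0.1042, -0.5211).
r_{13} = e_1·w_3 = 2.0656; r_{23} = e_2·w_3 = -0.2432.
u_3 = w_3 − 2.0656·e_1 + 0.2432·e_2 = (-1.7149, -0.4118, 2.9864, 2.4253, 0.8733).
‖u_3‖ = 4.3214, so e_3 = (-0.3968, -0.0953, 0.6911, 0.5612, 0.2021).
r_{14} = e_1·w_4 = -3.3566; r_{24} = e_2·w_4 = 2.1537; r_{34} = e_3·w_4 = 2.1884.
u_4 = w_4 + 3.3566·e_1 − 2.1537·e_2 − 2.1884·e_3 = (1.3436, -1.1444, 1.4650, 0.1473, -3.3201).
‖u_4‖ = 4.0380, so e_4 = (0.3327, -0.2834, 0.3628, 0.0365, -0.8222).
Qᵀb = (4.1312, 0.2953, 0.3560, 2.0930).
Back-substitute: x_4 = 2.0930/4.0380 = 0.5183.
x_3 = (0.3560 − 2.1884·0.5183)/4.3214 = -0.1801.
x_2 = (0.2953 + 0.2432·(-0.1801) − 2.1537·0.5183)/3.8384 = -0.2253.
x_1 = (4.1312 − 3.3566·(-0.2253) − 2.0656·(-0.1801) + 3.3566·0.5183)/3.8730 = 1.8072.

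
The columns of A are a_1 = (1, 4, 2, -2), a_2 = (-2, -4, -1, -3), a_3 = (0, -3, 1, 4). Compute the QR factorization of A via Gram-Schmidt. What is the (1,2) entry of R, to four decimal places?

a_1 = (1, 4, 2, -2); ‖a_1‖ = 5.0000, so e_1 = (0.2000, 0.8000, 0.4000, -0.4000).
r_{12} = e_1·a_2 = -2.8000.

r_{12} = -2.8000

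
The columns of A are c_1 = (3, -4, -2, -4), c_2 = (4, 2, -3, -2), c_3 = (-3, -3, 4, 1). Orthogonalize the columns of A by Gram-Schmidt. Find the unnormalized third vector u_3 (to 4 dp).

c_1 = (3, -4, -2, -4); ‖c_1‖ = 6.7082, so q_1 = (0.4472, -0.5963, -0.2981, -0.5963).
q_1·c_2 = 0.4472·4 + (-0.5963)·2 + (-0.2981)·(-3) + (-0.5963)·(-2) = 2.6833.
u_2 = c_2 − 2.6833·q_1 = (2.8000, 3.6000, -2.2000, -0.4000).
‖u_2‖ = 5.0794, so q_2 = (0.5512, 0.7087, -0.4331, -0.0787).
q_1·c_3 = 0.4472·(-3) + (-0.5963)·(-3) + (-0.2981)·4 + (-0.5963)·1 = -1.3416; q_2·c_3 = 0.5512·(-3) + 0.7087·(-3) + (-0.4331)·4 + (-0.0787)·1 = -5.5912.
u_3 = c_3 + 1.3416·q_1 + 5.5912·q_2 = (0.6822, 0.1628, 1.1783, -0.2403).

u_3 = (0.6822, 0.1628, 1.1783, -0.2403)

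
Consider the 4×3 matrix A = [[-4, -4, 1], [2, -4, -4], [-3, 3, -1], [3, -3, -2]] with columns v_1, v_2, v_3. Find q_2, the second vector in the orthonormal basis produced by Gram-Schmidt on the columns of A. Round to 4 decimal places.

v_1 = (-4, 2, -3, 3); ‖v_1‖ = 6.1644, so q_1 = (-0.6489, 0.3244, -0.4867, 0.4867).
q_1·v_2 = (-0.6489)·(-4) + 0.3244·(-4) + (-0.4867)·3 + 0.4867·(-3) = -1.6222.
u_2 = v_2 + 1.6222·q_1 = (-5.0526, -3.4737, 2.2105, -2.2105).
‖u_2‖ = 6.8825, so q_2 = (-0.7341, -0.5047, 0.3212, -0.3212).

q_2 = (-0.7341, -0.5047, 0.3212, -0.3212)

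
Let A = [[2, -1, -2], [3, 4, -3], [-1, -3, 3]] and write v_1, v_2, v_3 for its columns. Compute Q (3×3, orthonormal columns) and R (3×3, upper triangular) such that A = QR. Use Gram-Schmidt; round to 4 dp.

v_1 = (2, 3, -1); ‖v_1‖ = 3.7417, so q_1 = (0.5345, 0.8018, -0.2673).
q_1·v_2 = 0.5345·(-1) + 0.8018·4 + (-0.2673)·(-3) = 3.4744.
u_2 = v_2 − 3.4744·q_1 = (-2.8571, 1.2143, -2.0714).
‖u_2‖ = 3.7321, so q_2 = (-0.7656, 0.3254, -0.5550).
q_1·v_3 = 0.5345·(-2) + 0.8018·(-3) + (-0.2673)·3 = -4.2762; q_2·v_3 = (-0.7656)·(-2) + 0.3254·(-3) + (-0.5550)·3 = -1.1101.
u_3 = v_3 + 4.2762·q_1 + 1.1101·q_2 = (-0.5641, 0.7897, 1.2410).
‖u_3‖ = 1.5755, so q_3 = (-0.3581, 0.5013, 0.7877).

Q = [[0.5345, -0.7656, -0.3581], [0.8018, 0.3254, 0.5013], [-0.2673, -0.5550, 0.7877]], R = [[3.7417, 3.4744, -4.2762], [0.0000, 3.7321, -1.1101], [0.0000, 0.0000, 1.5755]]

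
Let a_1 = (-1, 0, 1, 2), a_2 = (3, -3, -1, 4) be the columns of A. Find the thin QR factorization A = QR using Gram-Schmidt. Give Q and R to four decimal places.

a_1 = (-1, 0, 1, 2); ‖a_1‖ = 2.4495, so q_1 = (-0.4082, 0.0000, 0.4082, 0.8165).
q_1·a_2 = (-0.4082)·3 + 0.0000·(-3) + 0.4082·(-1) + 0.8165·4 = 1.6330.
u_2 = a_2 − 1.6330·q_1 = (3.6667, -3.0000, -1.6667, 2.6667).
‖u_2‖ = 5.6862, so q_2 = (0.6448, -0.5276, -0.2931, 0.4690).

Q = [[-0.4082, 0.6448], [0.0000, -0.5276], [0.4082, -0.2931], [0.8165, 0.4690]], R = [[2.4495, 1.6330], [0.0000, 5.6862]]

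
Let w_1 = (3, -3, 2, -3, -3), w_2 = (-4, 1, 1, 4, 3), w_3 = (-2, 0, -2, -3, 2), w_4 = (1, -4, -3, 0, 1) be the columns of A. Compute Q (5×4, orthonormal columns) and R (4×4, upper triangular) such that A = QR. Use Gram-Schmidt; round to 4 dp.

w_1 = (3, -3, 2, -3, -3); ‖w_1‖ = 6.3246, so q_1 = (0.4743, -0.4743, 0.3162, -0.4743, -0.4743).
q_1·w_2 = 0.4743·(-4) + (-0.4743)·1 + 0.3162·1 + (-0.4743)·4 + (-0.4743)·3 = -5.3759.
u_2 = w_2 + 5.3759·q_1 = (-1.4500, -1.5500, 2.7000, 1.4500, 0.4500).
‖u_2‖ = 3.7550, so q_2 = (-0.3862, -0.4128, 0.7190, 0.3862, 0.1198).
q_1·w_3 = 0.4743·(-2) + (-0.4743)·0 + 0.3162·(-2) + (-0.4743)·(-3) + (-0.4743)·2 = -1.1068; q_2·w_3 = (-0.3862)·(-2) + (-0.4128)·0 + 0.7190·(-2) + 0.3862·(-3) + 0.1198·2 = -1.5846.
u_3 = w_3 + 1.1068·q_1 + 1.5846·q_2 = (-2.0869, -1.1791, -0.5106, -2.9131, 1.6649).
‖u_3‖ = 4.1550, so q_3 = (-0.5023, -0.2838, -0.1229, -0.7011, 0.4007).
q_1·w_4 = 0.4743·1 + (-0.4743)·(-4) + 0.3162·(-3) + (-0.4743)·0 + (-0.4743)·1 = 0.9487; q_2·w_4 = (-0.3862)·1 + (-0.4128)·(-4) + 0.7190·(-3) + 0.3862·0 + 0.1198·1 = -0.7723; q_3·w_4 = (-0.5023)·1 + (-0.2838)·(-4) + (-0.1229)·(-3) + (-0.7011)·0 + 0.4007·1 = 1.4022.
u_4 = w_4 − 0.9487·q_1 + 0.7723·q_2 − 1.4022·q_3 = (0.9560, -3.4709, -2.5724, 1.7313, 0.9807).
‖u_4‖ = 4.8515, so q_4 = (0.1971, -0.7154, -0.5302, 0.3569, 0.2021).

Q = [[0.4743, -0.3862, -0.5023, 0.1971], [-0.4743, -0.4128, -0.2838, -0.7154], [0.3162, 0.7190, -0.1229, -0.5302], [-0.4743, 0.3862, -0.7011, 0.3569], [-0.4743, 0.1198, 0.4007, 0.2021]], R = [[6.3246, -5.3759, -1.1068, 0.9487], [0.0000, 3.7550, -1.5846, -0.7723], [0.0000, 0.0000, 4.1550, 1.4022], [0.0000, 0.0000, 0.0000, 4.8515]]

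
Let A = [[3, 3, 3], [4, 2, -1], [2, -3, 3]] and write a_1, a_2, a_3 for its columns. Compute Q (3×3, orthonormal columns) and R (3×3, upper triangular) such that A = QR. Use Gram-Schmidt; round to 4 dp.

a_1 = (3, 4, 2); ‖a_1‖ = 5.3852, so e_1 = (0.5571, 0.7428, 0.3714).
e_1·a_2 = 0.5571·3 + 0.7428·2 + 0.3714·(-3) = 2.0426.
u_2 = a_2 − 2.0426·e_1 = (1.8621, 0.4828, -3.7586).
‖u_2‖ = 4.2223, so e_2 = (0.4410, 0.1143, -0.8902).
e_1·a_3 = 0.5571·3 + 0.7428·(-1) + 0.3714·3 = 2.0426; e_2·a_3 = 0.4410·3 + 0.1143·(-1) + (-0.8902)·3 = -1.4619.
u_3 = a_3 − 2.0426·e_1 + 1.4619·e_2 = (2.5068, -2.3501, 0.9400).
‖u_3‖ = 3.5624, so e_3 = (0.7037, -0.6597, 0.2639).

Q = [[0.5571, 0.4410, 0.7037], [0.7428, 0.1143, -0.6597], [0.3714, -0.8902, 0.2639]], R = [[5.3852, 2.0426, 2.0426], [0.0000, 4.2223, -1.4619], [0.0000, 0.0000, 3.5624]]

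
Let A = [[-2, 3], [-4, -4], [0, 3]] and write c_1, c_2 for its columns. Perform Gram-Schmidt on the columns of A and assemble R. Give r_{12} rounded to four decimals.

c_1 = (-2, -4, 0); ‖c_1‖ = 4.4721, so e_1 = (-0.4472, -0.8944, 0.0000).
r_{12} = e_1·c_2 = 2.2361.

r_{12} = 2.2361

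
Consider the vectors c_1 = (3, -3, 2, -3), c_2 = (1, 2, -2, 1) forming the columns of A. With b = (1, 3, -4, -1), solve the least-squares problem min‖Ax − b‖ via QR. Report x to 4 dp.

x = (0.1429, 1.5429)

c_1 = (3, -3, 2, -3); ‖c_1‖ = 5.5678, so q_1 = (0.5388, -0.5388, 0.3592, -0.5388).
q_1·c_2 = 0.5388·1 + (-0.5388)·2 + 0.3592·(-2) + (-0.5388)·1 = -1.7961.
u_2 = c_2 + 1.7961·q_1 = (1.9677, 1.0323, -1.3548, 0.0323).
‖u_2‖ = 2.6027, so q_2 = (0.7560, 0.3966, -0.5205, 0.0124).
Qᵀb = (-1.9757, 4.0156).
Back-substitute: x_2 = 4.0156/2.6027 = 1.5429.
x_1 = (-1.9757 + 1.7961·1.5429)/5.5678 = 0.1429.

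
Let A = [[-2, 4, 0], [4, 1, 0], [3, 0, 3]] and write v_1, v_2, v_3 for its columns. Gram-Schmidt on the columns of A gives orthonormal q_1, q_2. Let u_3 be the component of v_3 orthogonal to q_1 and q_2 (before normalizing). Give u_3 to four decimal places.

u_3 = (0.3396, -1.3585, 2.0377)

q_1 = v_1/‖v_1‖ = (-2, 4, 3)/5.3852 = (-0.3714, 0.7428, 0.5571).
r_{12} = q_1·v_2 = -0.7428.
u_2 = v_2 + 0.7428·q_1 = (3.7241, 1.5517, 0.4138).
‖u_2‖ = 4.0556, so q_2 = (0.9183, 0.3826, 0.1020).
r_{13} = q_1·v_3 = 1.6713; r_{23} = q_2·v_3 = 0.3061.
u_3 = v_3 − 1.6713·q_1 − 0.3061·q_2 = (0.3396, -1.3585, 2.0377).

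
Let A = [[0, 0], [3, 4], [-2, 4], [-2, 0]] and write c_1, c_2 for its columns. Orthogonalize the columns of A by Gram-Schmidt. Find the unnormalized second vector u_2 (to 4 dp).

c_1 = (0, 3, -2, -2); ‖c_1‖ = 4.1231, so e_1 = (0.0000, 0.7276, -0.4851, -0.4851).
e_1·c_2 = 0.0000·0 + 0.7276·4 + (-0.4851)·4 + (-0.4851)·0 = 0.9701.
u_2 = c_2 − 0.9701·e_1 = (0.0000, 3.2941, 4.4706, 0.4706).

u_2 = (0.0000, 3.2941, 4.4706, 0.4706)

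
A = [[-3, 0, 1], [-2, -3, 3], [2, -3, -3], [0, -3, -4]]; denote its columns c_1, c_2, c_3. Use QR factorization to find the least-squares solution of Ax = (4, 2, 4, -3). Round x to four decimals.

c_1 = (-3, -2, 2, 0); ‖c_1‖ = 4.1231, so e_1 = (-0.7276, -0.4851, 0.4851, 0.0000).
e_1·c_2 = (-0.7276)·0 + (-0.4851)·(-3) + 0.4851·(-3) + 0.0000·(-3) = 0.0000.
u_2 = c_2 + 0.0000·e_1 = (0.0000, -3.0000, -3.0000, -3.0000).
‖u_2‖ = 5.1962, so e_2 = (0.0000, -0.5774, -0.5774, -0.5774).
e_1·c_3 = (-0.7276)·1 + (-0.4851)·3 + 0.4851·(-3) + 0.0000·(-4) = -3.6380; e_2·c_3 = 0.0000·1 + (-0.5774)·3 + (-0.5774)·(-3) + (-0.5774)·(-4) = 2.3094.
u_3 = c_3 + 3.6380·e_1 − 2.3094·e_2 = (-1.6471, 2.5686, 0.0980, -2.6667).
‖u_3‖ = 4.0536, so e_3 = (-0.4063, 0.6337, 0.0242, -0.6579).
Qᵀb = (-1.9403, -1.7321, 1.7124).
Back-substitute: x_3 = 1.7124/4.0536 = 0.4224.
x_2 = (-1.7321 − 2.3094·0.4224)/5.1962 = -0.5211.
x_1 = (-1.9403 + 0.0000·(-0.5211) + 3.6380·0.4224)/4.1231 = -0.0979.

x = (-0.0979, -0.5211, 0.4224)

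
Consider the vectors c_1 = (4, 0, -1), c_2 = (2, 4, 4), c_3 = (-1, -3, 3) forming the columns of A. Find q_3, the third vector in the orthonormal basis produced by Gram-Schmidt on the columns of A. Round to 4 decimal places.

c_1 = (4, 0, -1); ‖c_1‖ = 4.1231, so q_1 = (0.9701, 0.0000, -0.2425).
q_1·c_2 = 0.9701·2 + 0.0000·4 + (-0.2425)·4 = 0.9701.
u_2 = c_2 − 0.9701·q_1 = (1.0588, 4.0000, 4.2353).
‖u_2‖ = 5.9210, so q_2 = (0.1788, 0.6756, 0.7153).
q_1·c_3 = 0.9701·(-1) + 0.0000·(-3) + (-0.2425)·3 = -1.6977; q_2·c_3 = 0.1788·(-1) + 0.6756·(-3) + 0.7153·3 = -0.0596.
u_3 = c_3 + 1.6977·q_1 + 0.0596·q_2 = (0.6577, -2.9597, 2.6309).
‖u_3‖ = 4.0142, so q_3 = (0.1638, -0.7373, 0.6554).

q_3 = (0.1638, -0.7373, 0.6554)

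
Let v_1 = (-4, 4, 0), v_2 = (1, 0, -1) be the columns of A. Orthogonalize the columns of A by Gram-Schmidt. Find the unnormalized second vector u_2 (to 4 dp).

u_2 = (0.5000, 0.5000, -1.0000)

v_1 = (-4, 4, 0); ‖v_1‖ = 5.6569, so e_1 = (-0.7071, 0.7071, 0.0000).
e_1·v_2 = (-0.7071)·1 + 0.7071·0 + 0.0000·(-1) = -0.7071.
u_2 = v_2 + 0.7071·e_1 = (0.5000, 0.5000, -1.0000).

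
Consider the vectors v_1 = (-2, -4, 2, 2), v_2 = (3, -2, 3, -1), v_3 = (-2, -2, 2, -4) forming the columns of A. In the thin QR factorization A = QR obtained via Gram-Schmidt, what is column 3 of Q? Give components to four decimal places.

v_1 = (-2, -4, 2, 2); ‖v_1‖ = 5.2915, so q_1 = (-0.3780, -0.7559, 0.3780, 0.3780).
q_1·v_2 = (-0.3780)·3 + (-0.7559)·(-2) + 0.3780·3 + 0.3780·(-1) = 1.1339.
u_2 = v_2 − 1.1339·q_1 = (3.4286, -1.1429, 2.5714, -1.4286).
‖u_2‖ = 4.6599, so q_2 = (0.7358, -0.2453, 0.5518, -0.3066).
q_1·v_3 = (-0.3780)·(-2) + (-0.7559)·(-2) + 0.3780·2 + 0.3780·(-4) = 1.5119; q_2·v_3 = 0.7358·(-2) + (-0.2453)·(-2) + 0.5518·2 + (-0.3066)·(-4) = 1.3489.
u_3 = v_3 − 1.5119·q_1 − 1.3489·q_2 = (-2.4211, -0.5263, 0.6842, -4.1579).
‖u_3‖ = 4.8882, so q_3 = (-0.4953, -0.1077, 0.1400, -0.8506).

q_3 = (-0.4953, -0.1077, 0.1400, -0.8506)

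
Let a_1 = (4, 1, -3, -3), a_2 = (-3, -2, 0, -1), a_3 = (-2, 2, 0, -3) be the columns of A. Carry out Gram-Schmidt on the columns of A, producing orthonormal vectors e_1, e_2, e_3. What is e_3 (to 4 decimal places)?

e_3 = (-0.3717, 0.7827, 0.2155, -0.4502)

e_1 = a_1/‖a_1‖ = (4, 1, -3, -3)/5.9161 = (0.6761, 0.1690, -0.5071, -0.5071).
r_{12} = e_1·a_2 = -1.8593.
u_2 = a_2 + 1.8593·e_1 = (-1.7429, -1.6857, -0.9429, -1.9429).
‖u_2‖ = 3.2470, so e_2 = (-0.5368, -0.5192, -0.2904, -0.5984).
r_{13} = e_1·a_3 = 0.5071; r_{23} = e_2·a_3 = 1.8303.
u_3 = a_3 − 0.5071·e_1 − 1.8303·e_2 = (-1.3604, 2.8645, 0.7886, -1.6477).
‖u_3‖ = 3.6596, so e_3 = (-0.3717, 0.7827, 0.2155, -0.4502).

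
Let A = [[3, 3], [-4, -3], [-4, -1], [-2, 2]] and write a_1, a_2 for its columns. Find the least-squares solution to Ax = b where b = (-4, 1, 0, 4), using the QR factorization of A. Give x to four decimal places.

x = (-0.6818, 0.3182)

a_1 = (3, -4, -4, -2); ‖a_1‖ = 6.7082, so q_1 = (0.4472, -0.5963, -0.5963, -0.2981).
q_1·a_2 = 0.4472·3 + (-0.5963)·(-3) + (-0.5963)·(-1) + (-0.2981)·2 = 3.1305.
u_2 = a_2 − 3.1305·q_1 = (1.6000, -1.1333, 0.8667, 2.9333).
‖u_2‖ = 3.6332, so q_2 = (0.4404, -0.3119, 0.2385, 0.8074).
Qᵀb = (-3.5777, 1.1560).
Back-substitute: x_2 = 1.1560/3.6332 = 0.3182.
x_1 = (-3.5777 − 3.1305·0.3182)/6.7082 = -0.6818.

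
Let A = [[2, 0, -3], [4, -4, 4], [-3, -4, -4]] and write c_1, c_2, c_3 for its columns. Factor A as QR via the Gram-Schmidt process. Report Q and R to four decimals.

c_1 = (2, 4, -3); ‖c_1‖ = 5.3852, so e_1 = (0.3714, 0.7428, -0.5571).
e_1·c_2 = 0.3714·0 + 0.7428·(-4) + (-0.5571)·(-4) = -0.7428.
u_2 = c_2 + 0.7428·e_1 = (0.2759, -3.4483, -4.4138).
‖u_2‖ = 5.6079, so e_2 = (0.0492, -0.6149, -0.7871).
e_1·c_3 = 0.3714·(-3) + 0.7428·4 + (-0.5571)·(-4) = 4.0853; e_2·c_3 = 0.0492·(-3) + (-0.6149)·4 + (-0.7871)·(-4) = 0.5411.
u_3 = c_3 − 4.0853·e_1 − 0.5411·e_2 = (-4.5439, 1.2982, -1.2982).
‖u_3‖ = 4.9008, so e_3 = (-0.9272, 0.2649, -0.2649).

Q = [[0.3714, 0.0492, -0.9272], [0.7428, -0.6149, 0.2649], [-0.5571, -0.7871, -0.2649]], R = [[5.3852, -0.7428, 4.0853], [0.0000, 5.6079, 0.5411], [0.0000, 0.0000, 4.9008]]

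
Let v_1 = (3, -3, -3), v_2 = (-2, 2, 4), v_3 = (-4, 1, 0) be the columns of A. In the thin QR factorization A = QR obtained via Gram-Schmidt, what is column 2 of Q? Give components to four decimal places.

v_1 = (3, -3, -3); ‖v_1‖ = 5.1962, so e_1 = (0.5774, -0.5774, -0.5774).
e_1·v_2 = 0.5774·(-2) + (-0.5774)·2 + (-0.5774)·4 = -4.6188.
u_2 = v_2 + 4.6188·e_1 = (0.6667, -0.6667, 1.3333).
‖u_2‖ = 1.6330, so e_2 = (0.4082, -0.4082, 0.8165).

e_2 = (0.4082, -0.4082, 0.8165)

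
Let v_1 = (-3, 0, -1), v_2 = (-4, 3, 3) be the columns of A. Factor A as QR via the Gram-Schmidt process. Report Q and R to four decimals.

Q = [[-0.9487, -0.2554], [0.0000, 0.5895], [-0.3162, 0.7663]], R = [[3.1623, 2.8460], [0.0000, 5.0892]]

v_1 = (-3, 0, -1); ‖v_1‖ = 3.1623, so q_1 = (-0.9487, 0.0000, -0.3162).
q_1·v_2 = (-0.9487)·(-4) + 0.0000·3 + (-0.3162)·3 = 2.8460.
u_2 = v_2 − 2.8460·q_1 = (-1.3000, 3.0000, 3.9000).
‖u_2‖ = 5.0892, so q_2 = (-0.2554, 0.5895, 0.7663).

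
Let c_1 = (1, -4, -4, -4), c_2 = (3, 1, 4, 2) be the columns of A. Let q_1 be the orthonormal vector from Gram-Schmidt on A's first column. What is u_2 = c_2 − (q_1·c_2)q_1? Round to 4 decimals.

c_1 = (1, -4, -4, -4); ‖c_1‖ = 7.0000, so q_1 = (0.1429, -0.5714, -0.5714, -0.5714).
q_1·c_2 = 0.1429·3 + (-0.5714)·1 + (-0.5714)·4 + (-0.5714)·2 = -3.5714.
u_2 = c_2 + 3.5714·q_1 = (3.5102, -1.0408, 1.9592, -0.0408).

u_2 = (3.5102, -1.0408, 1.9592, -0.0408)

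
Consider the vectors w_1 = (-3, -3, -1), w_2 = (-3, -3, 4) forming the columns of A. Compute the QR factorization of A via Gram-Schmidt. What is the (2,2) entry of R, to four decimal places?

r_{22} = 4.8666

w_1 = (-3, -3, -1); ‖w_1‖ = 4.3589, so e_1 = (-0.6882, -0.6882, -0.2294).
e_1·w_2 = (-0.6882)·(-3) + (-0.6882)·(-3) + (-0.2294)·4 = 3.2118.
u_2 = w_2 − 3.2118·e_1 = (-0.7895, -0.7895, 4.7368).
r_{22} = ‖u_2‖ = 4.8666.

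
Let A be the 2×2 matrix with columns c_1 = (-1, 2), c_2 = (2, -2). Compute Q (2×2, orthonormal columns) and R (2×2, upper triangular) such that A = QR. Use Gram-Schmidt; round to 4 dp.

e_1 = c_1/‖c_1‖ = (-1, 2)/2.2361 = (-0.4472, 0.8944).
r_{12} = e_1·c_2 = -2.6833.
u_2 = c_2 + 2.6833·e_1 = (0.8000, 0.4000).
‖u_2‖ = 0.8944, so e_2 = (0.8944, 0.4472).

Q = [[-0.4472, 0.8944], [0.8944, 0.4472]], R = [[2.2361, -2.6833], [0.0000, 0.8944]]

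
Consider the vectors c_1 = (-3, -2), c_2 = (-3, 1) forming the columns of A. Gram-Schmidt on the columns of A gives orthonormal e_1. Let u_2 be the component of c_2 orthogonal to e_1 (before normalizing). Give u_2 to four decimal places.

c_1 = (-3, -2); ‖c_1‖ = 3.6056, so e_1 = (-0.8321, -0.5547).
e_1·c_2 = (-0.8321)·(-3) + (-0.5547)·1 = 1.9415.
u_2 = c_2 − 1.9415·e_1 = (-1.3846, 2.0769).

u_2 = (-1.3846, 2.0769)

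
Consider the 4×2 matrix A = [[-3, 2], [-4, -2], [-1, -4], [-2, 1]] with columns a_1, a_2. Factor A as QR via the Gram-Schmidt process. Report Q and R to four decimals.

Q = [[-0.5477, 0.4852], [-0.7303, -0.2965], [-0.1826, -0.7817], [-0.3651, 0.2561]], R = [[5.4772, 0.7303], [0.0000, 4.9464]]

q_1 = a_1/‖a_1‖ = (-3, -4, -1, -2)/5.4772 = (-0.5477, -0.7303, -0.1826, -0.3651).
r_{12} = q_1·a_2 = 0.7303.
u_2 = a_2 − 0.7303·q_1 = (2.4000, -1.4667, -3.8667, 1.2667).
‖u_2‖ = 4.9464, so q_2 = (0.4852, -0.2965, -0.7817, 0.2561).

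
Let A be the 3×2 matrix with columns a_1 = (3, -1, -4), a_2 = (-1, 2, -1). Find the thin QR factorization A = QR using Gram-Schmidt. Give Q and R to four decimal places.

q_1 = a_1/‖a_1‖ = (3, -1, -4)/5.0990 = (0.5883, -0.1961, -0.7845).
r_{12} = q_1·a_2 = -0.1961.
u_2 = a_2 + 0.1961·q_1 = (-0.8846, 1.9615, -1.1538).
‖u_2‖ = 2.4416, so q_2 = (-0.3623, 0.8034, -0.4726).

Q = [[0.5883, -0.3623], [-0.1961, 0.8034], [-0.7845, -0.4726]], R = [[5.0990, -0.1961], [0.0000, 2.4416]]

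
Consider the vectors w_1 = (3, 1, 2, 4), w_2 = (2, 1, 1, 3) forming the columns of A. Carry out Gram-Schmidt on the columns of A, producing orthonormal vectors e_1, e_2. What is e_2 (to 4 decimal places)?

e_2 = (-0.1826, 0.5477, -0.7303, 0.3651)

w_1 = (3, 1, 2, 4); ‖w_1‖ = 5.4772, so e_1 = (0.5477, 0.1826, 0.3651, 0.7303).
e_1·w_2 = 0.5477·2 + 0.1826·1 + 0.3651·1 + 0.7303·3 = 3.8341.
u_2 = w_2 − 3.8341·e_1 = (-0.1000, 0.3000, -0.4000, 0.2000).
‖u_2‖ = 0.5477, so e_2 = (-0.1826, 0.5477, -0.7303, 0.3651).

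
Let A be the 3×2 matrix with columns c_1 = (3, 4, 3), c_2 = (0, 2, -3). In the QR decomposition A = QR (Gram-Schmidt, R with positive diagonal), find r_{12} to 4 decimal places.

r_{12} = -0.1715

c_1 = (3, 4, 3); ‖c_1‖ = 5.8310, so e_1 = (0.5145, 0.6860, 0.5145).
r_{12} = e_1·c_2 = -0.1715.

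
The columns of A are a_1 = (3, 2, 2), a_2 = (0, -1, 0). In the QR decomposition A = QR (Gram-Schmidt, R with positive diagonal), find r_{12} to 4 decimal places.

a_1 = (3, 2, 2); ‖a_1‖ = 4.1231, so q_1 = (0.7276, 0.4851, 0.4851).
r_{12} = q_1·a_2 = -0.4851.

r_{12} = -0.4851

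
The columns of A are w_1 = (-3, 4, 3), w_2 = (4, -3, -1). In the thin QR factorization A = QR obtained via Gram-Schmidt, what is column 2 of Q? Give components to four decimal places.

q_1 = w_1/‖w_1‖ = (-3, 4, 3)/5.8310 = (-0.5145, 0.6860, 0.5145).
r_{12} = q_1·w_2 = -4.6305.
u_2 = w_2 + 4.6305·q_1 = (1.6176, 0.1765, 1.3824).
‖u_2‖ = 2.1351, so q_2 = (0.7576, 0.0827, 0.6474).

q_2 = (0.7576, 0.0827, 0.6474)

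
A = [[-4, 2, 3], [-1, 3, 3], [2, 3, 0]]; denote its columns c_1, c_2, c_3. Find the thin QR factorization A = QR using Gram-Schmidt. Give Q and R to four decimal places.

q_1 = c_1/‖c_1‖ = (-4, -1, 2)/4.5826 = (-0.8729, -0.2182, 0.4364).
r_{12} = q_1·c_2 = -1.0911.
u_2 = c_2 + 1.0911·q_1 = (1.0476, 2.7619, 3.4762).
‖u_2‖ = 4.5617, so q_2 = (0.2297, 0.6054, 0.7620).
r_{13} = q_1·c_3 = -3.2733; r_{23} = q_2·c_3 = 2.5053.
u_3 = c_3 + 3.2733·q_1 − 2.5053·q_2 = (-0.4325, 0.7689, -0.4805).
‖u_3‖ = 1.0046, so q_3 = (-0.4305, 0.7654, -0.4784).

Q = [[-0.8729, 0.2297, -0.4305], [-0.2182, 0.6054, 0.7654], [0.4364, 0.7620, -0.4784]], R = [[4.5826, -1.0911, -3.2733], [0.0000, 4.5617, 2.5053], [0.0000, 0.0000, 1.0046]]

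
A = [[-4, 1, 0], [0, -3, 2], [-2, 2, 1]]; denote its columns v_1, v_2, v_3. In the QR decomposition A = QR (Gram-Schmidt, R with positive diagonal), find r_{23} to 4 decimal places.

v_1 = (-4, 0, -2); ‖v_1‖ = 4.4721, so q_1 = (-0.8944, 0.0000, -0.4472).
q_1·v_2 = (-0.8944)·1 + 0.0000·(-3) + (-0.4472)·2 = -1.7889.
u_2 = v_2 + 1.7889·q_1 = (-0.6000, -3.0000, 1.2000).
‖u_2‖ = 3.2863, so q_2 = (-0.1826, -0.9129, 0.3651).
r_{23} = q_2·v_3 = -1.4606.

r_{23} = -1.4606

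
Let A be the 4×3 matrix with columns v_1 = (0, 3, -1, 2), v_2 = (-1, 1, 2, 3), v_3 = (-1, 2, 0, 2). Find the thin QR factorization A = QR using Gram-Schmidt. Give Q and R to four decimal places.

Q = [[0.0000, -0.2949, -0.9555], [0.8018, -0.1474, 0.0455], [-0.2673, 0.7372, -0.2275], [0.5345, 0.5898, -0.1820]], R = [[3.7417, 1.8708, 2.6726], [0.0000, 3.3912, 1.1795], [0.0000, 0.0000, 0.6825]]

e_1 = v_1/‖v_1‖ = (0, 3, -1, 2)/3.7417 = (0.0000, 0.8018, -0.2673, 0.5345).
r_{12} = e_1·v_2 = 1.8708.
u_2 = v_2 − 1.8708·e_1 = (-1.0000, -0.5000, 2.5000, 2.0000).
‖u_2‖ = 3.3912, so e_2 = (-0.2949, -0.1474, 0.7372, 0.5898).
r_{13} = e_1·v_3 = 2.6726; r_{23} = e_2·v_3 = 1.1795.
u_3 = v_3 − 2.6726·e_1 − 1.1795·e_2 = (-0.6522, 0.0311, -0.1553, -0.1242).
‖u_3‖ = 0.6825, so e_3 = (-0.9555, 0.0455, -0.2275, -0.1820).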